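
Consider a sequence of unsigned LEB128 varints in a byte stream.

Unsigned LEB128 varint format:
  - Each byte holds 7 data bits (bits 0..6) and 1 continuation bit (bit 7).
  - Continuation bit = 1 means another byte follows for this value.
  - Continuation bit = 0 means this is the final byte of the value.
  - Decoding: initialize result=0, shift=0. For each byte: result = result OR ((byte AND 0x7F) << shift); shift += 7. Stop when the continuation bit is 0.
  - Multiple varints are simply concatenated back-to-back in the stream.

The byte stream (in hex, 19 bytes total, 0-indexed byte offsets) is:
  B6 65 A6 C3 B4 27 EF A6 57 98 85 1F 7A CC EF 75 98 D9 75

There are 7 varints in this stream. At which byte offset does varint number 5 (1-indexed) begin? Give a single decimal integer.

Answer: 12

Derivation:
  byte[0]=0xB6 cont=1 payload=0x36=54: acc |= 54<<0 -> acc=54 shift=7
  byte[1]=0x65 cont=0 payload=0x65=101: acc |= 101<<7 -> acc=12982 shift=14 [end]
Varint 1: bytes[0:2] = B6 65 -> value 12982 (2 byte(s))
  byte[2]=0xA6 cont=1 payload=0x26=38: acc |= 38<<0 -> acc=38 shift=7
  byte[3]=0xC3 cont=1 payload=0x43=67: acc |= 67<<7 -> acc=8614 shift=14
  byte[4]=0xB4 cont=1 payload=0x34=52: acc |= 52<<14 -> acc=860582 shift=21
  byte[5]=0x27 cont=0 payload=0x27=39: acc |= 39<<21 -> acc=82649510 shift=28 [end]
Varint 2: bytes[2:6] = A6 C3 B4 27 -> value 82649510 (4 byte(s))
  byte[6]=0xEF cont=1 payload=0x6F=111: acc |= 111<<0 -> acc=111 shift=7
  byte[7]=0xA6 cont=1 payload=0x26=38: acc |= 38<<7 -> acc=4975 shift=14
  byte[8]=0x57 cont=0 payload=0x57=87: acc |= 87<<14 -> acc=1430383 shift=21 [end]
Varint 3: bytes[6:9] = EF A6 57 -> value 1430383 (3 byte(s))
  byte[9]=0x98 cont=1 payload=0x18=24: acc |= 24<<0 -> acc=24 shift=7
  byte[10]=0x85 cont=1 payload=0x05=5: acc |= 5<<7 -> acc=664 shift=14
  byte[11]=0x1F cont=0 payload=0x1F=31: acc |= 31<<14 -> acc=508568 shift=21 [end]
Varint 4: bytes[9:12] = 98 85 1F -> value 508568 (3 byte(s))
  byte[12]=0x7A cont=0 payload=0x7A=122: acc |= 122<<0 -> acc=122 shift=7 [end]
Varint 5: bytes[12:13] = 7A -> value 122 (1 byte(s))
  byte[13]=0xCC cont=1 payload=0x4C=76: acc |= 76<<0 -> acc=76 shift=7
  byte[14]=0xEF cont=1 payload=0x6F=111: acc |= 111<<7 -> acc=14284 shift=14
  byte[15]=0x75 cont=0 payload=0x75=117: acc |= 117<<14 -> acc=1931212 shift=21 [end]
Varint 6: bytes[13:16] = CC EF 75 -> value 1931212 (3 byte(s))
  byte[16]=0x98 cont=1 payload=0x18=24: acc |= 24<<0 -> acc=24 shift=7
  byte[17]=0xD9 cont=1 payload=0x59=89: acc |= 89<<7 -> acc=11416 shift=14
  byte[18]=0x75 cont=0 payload=0x75=117: acc |= 117<<14 -> acc=1928344 shift=21 [end]
Varint 7: bytes[16:19] = 98 D9 75 -> value 1928344 (3 byte(s))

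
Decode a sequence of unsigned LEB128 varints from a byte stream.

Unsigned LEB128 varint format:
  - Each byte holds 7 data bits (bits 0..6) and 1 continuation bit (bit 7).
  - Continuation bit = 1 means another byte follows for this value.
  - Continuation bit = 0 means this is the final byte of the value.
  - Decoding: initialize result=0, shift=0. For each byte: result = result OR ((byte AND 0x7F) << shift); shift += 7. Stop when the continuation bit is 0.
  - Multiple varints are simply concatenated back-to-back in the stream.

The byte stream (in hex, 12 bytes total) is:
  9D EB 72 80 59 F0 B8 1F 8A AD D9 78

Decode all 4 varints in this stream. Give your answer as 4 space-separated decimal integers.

  byte[0]=0x9D cont=1 payload=0x1D=29: acc |= 29<<0 -> acc=29 shift=7
  byte[1]=0xEB cont=1 payload=0x6B=107: acc |= 107<<7 -> acc=13725 shift=14
  byte[2]=0x72 cont=0 payload=0x72=114: acc |= 114<<14 -> acc=1881501 shift=21 [end]
Varint 1: bytes[0:3] = 9D EB 72 -> value 1881501 (3 byte(s))
  byte[3]=0x80 cont=1 payload=0x00=0: acc |= 0<<0 -> acc=0 shift=7
  byte[4]=0x59 cont=0 payload=0x59=89: acc |= 89<<7 -> acc=11392 shift=14 [end]
Varint 2: bytes[3:5] = 80 59 -> value 11392 (2 byte(s))
  byte[5]=0xF0 cont=1 payload=0x70=112: acc |= 112<<0 -> acc=112 shift=7
  byte[6]=0xB8 cont=1 payload=0x38=56: acc |= 56<<7 -> acc=7280 shift=14
  byte[7]=0x1F cont=0 payload=0x1F=31: acc |= 31<<14 -> acc=515184 shift=21 [end]
Varint 3: bytes[5:8] = F0 B8 1F -> value 515184 (3 byte(s))
  byte[8]=0x8A cont=1 payload=0x0A=10: acc |= 10<<0 -> acc=10 shift=7
  byte[9]=0xAD cont=1 payload=0x2D=45: acc |= 45<<7 -> acc=5770 shift=14
  byte[10]=0xD9 cont=1 payload=0x59=89: acc |= 89<<14 -> acc=1463946 shift=21
  byte[11]=0x78 cont=0 payload=0x78=120: acc |= 120<<21 -> acc=253122186 shift=28 [end]
Varint 4: bytes[8:12] = 8A AD D9 78 -> value 253122186 (4 byte(s))

Answer: 1881501 11392 515184 253122186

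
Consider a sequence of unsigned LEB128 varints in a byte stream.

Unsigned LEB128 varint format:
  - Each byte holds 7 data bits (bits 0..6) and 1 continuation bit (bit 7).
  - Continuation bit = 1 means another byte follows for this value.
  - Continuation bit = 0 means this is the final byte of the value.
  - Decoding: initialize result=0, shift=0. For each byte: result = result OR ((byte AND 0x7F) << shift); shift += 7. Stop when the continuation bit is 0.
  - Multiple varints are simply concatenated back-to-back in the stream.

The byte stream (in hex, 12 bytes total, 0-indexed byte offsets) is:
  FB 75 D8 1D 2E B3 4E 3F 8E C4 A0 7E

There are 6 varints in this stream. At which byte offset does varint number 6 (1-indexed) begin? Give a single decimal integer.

Answer: 8

Derivation:
  byte[0]=0xFB cont=1 payload=0x7B=123: acc |= 123<<0 -> acc=123 shift=7
  byte[1]=0x75 cont=0 payload=0x75=117: acc |= 117<<7 -> acc=15099 shift=14 [end]
Varint 1: bytes[0:2] = FB 75 -> value 15099 (2 byte(s))
  byte[2]=0xD8 cont=1 payload=0x58=88: acc |= 88<<0 -> acc=88 shift=7
  byte[3]=0x1D cont=0 payload=0x1D=29: acc |= 29<<7 -> acc=3800 shift=14 [end]
Varint 2: bytes[2:4] = D8 1D -> value 3800 (2 byte(s))
  byte[4]=0x2E cont=0 payload=0x2E=46: acc |= 46<<0 -> acc=46 shift=7 [end]
Varint 3: bytes[4:5] = 2E -> value 46 (1 byte(s))
  byte[5]=0xB3 cont=1 payload=0x33=51: acc |= 51<<0 -> acc=51 shift=7
  byte[6]=0x4E cont=0 payload=0x4E=78: acc |= 78<<7 -> acc=10035 shift=14 [end]
Varint 4: bytes[5:7] = B3 4E -> value 10035 (2 byte(s))
  byte[7]=0x3F cont=0 payload=0x3F=63: acc |= 63<<0 -> acc=63 shift=7 [end]
Varint 5: bytes[7:8] = 3F -> value 63 (1 byte(s))
  byte[8]=0x8E cont=1 payload=0x0E=14: acc |= 14<<0 -> acc=14 shift=7
  byte[9]=0xC4 cont=1 payload=0x44=68: acc |= 68<<7 -> acc=8718 shift=14
  byte[10]=0xA0 cont=1 payload=0x20=32: acc |= 32<<14 -> acc=533006 shift=21
  byte[11]=0x7E cont=0 payload=0x7E=126: acc |= 126<<21 -> acc=264774158 shift=28 [end]
Varint 6: bytes[8:12] = 8E C4 A0 7E -> value 264774158 (4 byte(s))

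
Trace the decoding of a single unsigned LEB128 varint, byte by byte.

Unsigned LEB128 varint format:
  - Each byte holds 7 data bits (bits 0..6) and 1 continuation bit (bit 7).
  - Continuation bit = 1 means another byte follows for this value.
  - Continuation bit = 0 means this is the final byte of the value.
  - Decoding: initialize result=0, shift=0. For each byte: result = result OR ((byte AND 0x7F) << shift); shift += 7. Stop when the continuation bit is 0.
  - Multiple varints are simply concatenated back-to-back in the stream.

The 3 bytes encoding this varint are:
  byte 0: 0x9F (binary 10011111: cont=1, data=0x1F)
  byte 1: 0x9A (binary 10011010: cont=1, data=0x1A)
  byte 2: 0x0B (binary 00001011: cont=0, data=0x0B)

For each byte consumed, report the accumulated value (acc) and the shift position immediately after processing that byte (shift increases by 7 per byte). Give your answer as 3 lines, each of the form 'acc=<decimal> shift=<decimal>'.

byte 0=0x9F: payload=0x1F=31, contrib = 31<<0 = 31; acc -> 31, shift -> 7
byte 1=0x9A: payload=0x1A=26, contrib = 26<<7 = 3328; acc -> 3359, shift -> 14
byte 2=0x0B: payload=0x0B=11, contrib = 11<<14 = 180224; acc -> 183583, shift -> 21

Answer: acc=31 shift=7
acc=3359 shift=14
acc=183583 shift=21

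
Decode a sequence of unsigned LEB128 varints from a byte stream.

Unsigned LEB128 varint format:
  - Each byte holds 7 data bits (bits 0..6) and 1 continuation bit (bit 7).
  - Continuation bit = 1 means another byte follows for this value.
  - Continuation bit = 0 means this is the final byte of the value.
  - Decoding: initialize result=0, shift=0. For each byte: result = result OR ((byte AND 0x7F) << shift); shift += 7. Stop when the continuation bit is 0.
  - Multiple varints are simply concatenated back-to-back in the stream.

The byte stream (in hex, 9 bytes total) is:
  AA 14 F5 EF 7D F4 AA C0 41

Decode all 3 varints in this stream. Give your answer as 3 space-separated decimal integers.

  byte[0]=0xAA cont=1 payload=0x2A=42: acc |= 42<<0 -> acc=42 shift=7
  byte[1]=0x14 cont=0 payload=0x14=20: acc |= 20<<7 -> acc=2602 shift=14 [end]
Varint 1: bytes[0:2] = AA 14 -> value 2602 (2 byte(s))
  byte[2]=0xF5 cont=1 payload=0x75=117: acc |= 117<<0 -> acc=117 shift=7
  byte[3]=0xEF cont=1 payload=0x6F=111: acc |= 111<<7 -> acc=14325 shift=14
  byte[4]=0x7D cont=0 payload=0x7D=125: acc |= 125<<14 -> acc=2062325 shift=21 [end]
Varint 2: bytes[2:5] = F5 EF 7D -> value 2062325 (3 byte(s))
  byte[5]=0xF4 cont=1 payload=0x74=116: acc |= 116<<0 -> acc=116 shift=7
  byte[6]=0xAA cont=1 payload=0x2A=42: acc |= 42<<7 -> acc=5492 shift=14
  byte[7]=0xC0 cont=1 payload=0x40=64: acc |= 64<<14 -> acc=1054068 shift=21
  byte[8]=0x41 cont=0 payload=0x41=65: acc |= 65<<21 -> acc=137368948 shift=28 [end]
Varint 3: bytes[5:9] = F4 AA C0 41 -> value 137368948 (4 byte(s))

Answer: 2602 2062325 137368948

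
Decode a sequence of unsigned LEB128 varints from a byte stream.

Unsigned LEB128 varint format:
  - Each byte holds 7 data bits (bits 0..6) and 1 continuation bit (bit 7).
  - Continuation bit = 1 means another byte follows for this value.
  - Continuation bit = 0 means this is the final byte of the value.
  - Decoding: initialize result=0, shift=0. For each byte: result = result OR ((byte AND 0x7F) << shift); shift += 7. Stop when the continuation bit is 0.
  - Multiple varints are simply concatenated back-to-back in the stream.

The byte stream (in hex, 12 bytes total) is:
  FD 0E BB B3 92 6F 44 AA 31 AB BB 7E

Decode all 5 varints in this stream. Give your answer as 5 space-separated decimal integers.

  byte[0]=0xFD cont=1 payload=0x7D=125: acc |= 125<<0 -> acc=125 shift=7
  byte[1]=0x0E cont=0 payload=0x0E=14: acc |= 14<<7 -> acc=1917 shift=14 [end]
Varint 1: bytes[0:2] = FD 0E -> value 1917 (2 byte(s))
  byte[2]=0xBB cont=1 payload=0x3B=59: acc |= 59<<0 -> acc=59 shift=7
  byte[3]=0xB3 cont=1 payload=0x33=51: acc |= 51<<7 -> acc=6587 shift=14
  byte[4]=0x92 cont=1 payload=0x12=18: acc |= 18<<14 -> acc=301499 shift=21
  byte[5]=0x6F cont=0 payload=0x6F=111: acc |= 111<<21 -> acc=233085371 shift=28 [end]
Varint 2: bytes[2:6] = BB B3 92 6F -> value 233085371 (4 byte(s))
  byte[6]=0x44 cont=0 payload=0x44=68: acc |= 68<<0 -> acc=68 shift=7 [end]
Varint 3: bytes[6:7] = 44 -> value 68 (1 byte(s))
  byte[7]=0xAA cont=1 payload=0x2A=42: acc |= 42<<0 -> acc=42 shift=7
  byte[8]=0x31 cont=0 payload=0x31=49: acc |= 49<<7 -> acc=6314 shift=14 [end]
Varint 4: bytes[7:9] = AA 31 -> value 6314 (2 byte(s))
  byte[9]=0xAB cont=1 payload=0x2B=43: acc |= 43<<0 -> acc=43 shift=7
  byte[10]=0xBB cont=1 payload=0x3B=59: acc |= 59<<7 -> acc=7595 shift=14
  byte[11]=0x7E cont=0 payload=0x7E=126: acc |= 126<<14 -> acc=2071979 shift=21 [end]
Varint 5: bytes[9:12] = AB BB 7E -> value 2071979 (3 byte(s))

Answer: 1917 233085371 68 6314 2071979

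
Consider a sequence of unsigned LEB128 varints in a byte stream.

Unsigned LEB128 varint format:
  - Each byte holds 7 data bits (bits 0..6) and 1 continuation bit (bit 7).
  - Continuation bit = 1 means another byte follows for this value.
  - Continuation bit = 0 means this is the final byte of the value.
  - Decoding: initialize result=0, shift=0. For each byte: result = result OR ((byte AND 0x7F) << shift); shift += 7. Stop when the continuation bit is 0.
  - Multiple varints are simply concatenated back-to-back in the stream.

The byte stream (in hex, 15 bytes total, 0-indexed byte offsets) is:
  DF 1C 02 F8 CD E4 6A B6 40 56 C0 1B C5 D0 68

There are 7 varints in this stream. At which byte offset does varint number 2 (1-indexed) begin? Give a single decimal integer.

Answer: 2

Derivation:
  byte[0]=0xDF cont=1 payload=0x5F=95: acc |= 95<<0 -> acc=95 shift=7
  byte[1]=0x1C cont=0 payload=0x1C=28: acc |= 28<<7 -> acc=3679 shift=14 [end]
Varint 1: bytes[0:2] = DF 1C -> value 3679 (2 byte(s))
  byte[2]=0x02 cont=0 payload=0x02=2: acc |= 2<<0 -> acc=2 shift=7 [end]
Varint 2: bytes[2:3] = 02 -> value 2 (1 byte(s))
  byte[3]=0xF8 cont=1 payload=0x78=120: acc |= 120<<0 -> acc=120 shift=7
  byte[4]=0xCD cont=1 payload=0x4D=77: acc |= 77<<7 -> acc=9976 shift=14
  byte[5]=0xE4 cont=1 payload=0x64=100: acc |= 100<<14 -> acc=1648376 shift=21
  byte[6]=0x6A cont=0 payload=0x6A=106: acc |= 106<<21 -> acc=223946488 shift=28 [end]
Varint 3: bytes[3:7] = F8 CD E4 6A -> value 223946488 (4 byte(s))
  byte[7]=0xB6 cont=1 payload=0x36=54: acc |= 54<<0 -> acc=54 shift=7
  byte[8]=0x40 cont=0 payload=0x40=64: acc |= 64<<7 -> acc=8246 shift=14 [end]
Varint 4: bytes[7:9] = B6 40 -> value 8246 (2 byte(s))
  byte[9]=0x56 cont=0 payload=0x56=86: acc |= 86<<0 -> acc=86 shift=7 [end]
Varint 5: bytes[9:10] = 56 -> value 86 (1 byte(s))
  byte[10]=0xC0 cont=1 payload=0x40=64: acc |= 64<<0 -> acc=64 shift=7
  byte[11]=0x1B cont=0 payload=0x1B=27: acc |= 27<<7 -> acc=3520 shift=14 [end]
Varint 6: bytes[10:12] = C0 1B -> value 3520 (2 byte(s))
  byte[12]=0xC5 cont=1 payload=0x45=69: acc |= 69<<0 -> acc=69 shift=7
  byte[13]=0xD0 cont=1 payload=0x50=80: acc |= 80<<7 -> acc=10309 shift=14
  byte[14]=0x68 cont=0 payload=0x68=104: acc |= 104<<14 -> acc=1714245 shift=21 [end]
Varint 7: bytes[12:15] = C5 D0 68 -> value 1714245 (3 byte(s))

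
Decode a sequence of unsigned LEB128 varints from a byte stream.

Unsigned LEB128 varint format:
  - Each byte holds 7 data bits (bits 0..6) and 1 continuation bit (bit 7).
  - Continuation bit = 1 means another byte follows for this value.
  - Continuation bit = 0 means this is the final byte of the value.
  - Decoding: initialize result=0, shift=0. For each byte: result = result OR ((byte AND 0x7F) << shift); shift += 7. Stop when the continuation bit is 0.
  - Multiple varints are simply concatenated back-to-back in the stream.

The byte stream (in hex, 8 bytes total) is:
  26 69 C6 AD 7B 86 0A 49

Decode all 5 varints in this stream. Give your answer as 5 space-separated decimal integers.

  byte[0]=0x26 cont=0 payload=0x26=38: acc |= 38<<0 -> acc=38 shift=7 [end]
Varint 1: bytes[0:1] = 26 -> value 38 (1 byte(s))
  byte[1]=0x69 cont=0 payload=0x69=105: acc |= 105<<0 -> acc=105 shift=7 [end]
Varint 2: bytes[1:2] = 69 -> value 105 (1 byte(s))
  byte[2]=0xC6 cont=1 payload=0x46=70: acc |= 70<<0 -> acc=70 shift=7
  byte[3]=0xAD cont=1 payload=0x2D=45: acc |= 45<<7 -> acc=5830 shift=14
  byte[4]=0x7B cont=0 payload=0x7B=123: acc |= 123<<14 -> acc=2021062 shift=21 [end]
Varint 3: bytes[2:5] = C6 AD 7B -> value 2021062 (3 byte(s))
  byte[5]=0x86 cont=1 payload=0x06=6: acc |= 6<<0 -> acc=6 shift=7
  byte[6]=0x0A cont=0 payload=0x0A=10: acc |= 10<<7 -> acc=1286 shift=14 [end]
Varint 4: bytes[5:7] = 86 0A -> value 1286 (2 byte(s))
  byte[7]=0x49 cont=0 payload=0x49=73: acc |= 73<<0 -> acc=73 shift=7 [end]
Varint 5: bytes[7:8] = 49 -> value 73 (1 byte(s))

Answer: 38 105 2021062 1286 73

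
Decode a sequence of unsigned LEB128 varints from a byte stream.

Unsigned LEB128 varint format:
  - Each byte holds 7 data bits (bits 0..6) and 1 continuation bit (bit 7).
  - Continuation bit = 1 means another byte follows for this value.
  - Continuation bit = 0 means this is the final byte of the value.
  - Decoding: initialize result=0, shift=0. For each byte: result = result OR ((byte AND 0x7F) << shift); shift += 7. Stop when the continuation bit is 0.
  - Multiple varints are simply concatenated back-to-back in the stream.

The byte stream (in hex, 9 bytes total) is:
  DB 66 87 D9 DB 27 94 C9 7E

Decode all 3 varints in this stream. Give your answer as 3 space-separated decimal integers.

Answer: 13147 83291271 2073748

Derivation:
  byte[0]=0xDB cont=1 payload=0x5B=91: acc |= 91<<0 -> acc=91 shift=7
  byte[1]=0x66 cont=0 payload=0x66=102: acc |= 102<<7 -> acc=13147 shift=14 [end]
Varint 1: bytes[0:2] = DB 66 -> value 13147 (2 byte(s))
  byte[2]=0x87 cont=1 payload=0x07=7: acc |= 7<<0 -> acc=7 shift=7
  byte[3]=0xD9 cont=1 payload=0x59=89: acc |= 89<<7 -> acc=11399 shift=14
  byte[4]=0xDB cont=1 payload=0x5B=91: acc |= 91<<14 -> acc=1502343 shift=21
  byte[5]=0x27 cont=0 payload=0x27=39: acc |= 39<<21 -> acc=83291271 shift=28 [end]
Varint 2: bytes[2:6] = 87 D9 DB 27 -> value 83291271 (4 byte(s))
  byte[6]=0x94 cont=1 payload=0x14=20: acc |= 20<<0 -> acc=20 shift=7
  byte[7]=0xC9 cont=1 payload=0x49=73: acc |= 73<<7 -> acc=9364 shift=14
  byte[8]=0x7E cont=0 payload=0x7E=126: acc |= 126<<14 -> acc=2073748 shift=21 [end]
Varint 3: bytes[6:9] = 94 C9 7E -> value 2073748 (3 byte(s))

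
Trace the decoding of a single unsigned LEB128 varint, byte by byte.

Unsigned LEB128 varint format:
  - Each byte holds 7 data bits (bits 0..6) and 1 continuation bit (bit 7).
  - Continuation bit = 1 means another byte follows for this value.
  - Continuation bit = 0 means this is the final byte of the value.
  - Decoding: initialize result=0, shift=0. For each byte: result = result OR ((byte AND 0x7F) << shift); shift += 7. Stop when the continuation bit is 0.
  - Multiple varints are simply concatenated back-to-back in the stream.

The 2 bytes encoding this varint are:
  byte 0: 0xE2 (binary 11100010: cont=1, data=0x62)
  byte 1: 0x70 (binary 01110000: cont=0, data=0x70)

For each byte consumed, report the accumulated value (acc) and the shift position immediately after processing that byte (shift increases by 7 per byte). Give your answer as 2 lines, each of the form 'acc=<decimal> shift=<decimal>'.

Answer: acc=98 shift=7
acc=14434 shift=14

Derivation:
byte 0=0xE2: payload=0x62=98, contrib = 98<<0 = 98; acc -> 98, shift -> 7
byte 1=0x70: payload=0x70=112, contrib = 112<<7 = 14336; acc -> 14434, shift -> 14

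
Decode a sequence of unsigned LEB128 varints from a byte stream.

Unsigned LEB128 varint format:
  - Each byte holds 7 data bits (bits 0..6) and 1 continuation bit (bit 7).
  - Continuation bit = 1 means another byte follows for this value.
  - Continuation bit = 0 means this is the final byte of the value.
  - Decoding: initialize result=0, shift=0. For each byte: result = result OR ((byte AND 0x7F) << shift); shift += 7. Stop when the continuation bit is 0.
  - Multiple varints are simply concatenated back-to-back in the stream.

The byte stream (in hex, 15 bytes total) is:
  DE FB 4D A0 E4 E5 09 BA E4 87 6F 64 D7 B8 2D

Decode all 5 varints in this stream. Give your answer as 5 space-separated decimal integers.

  byte[0]=0xDE cont=1 payload=0x5E=94: acc |= 94<<0 -> acc=94 shift=7
  byte[1]=0xFB cont=1 payload=0x7B=123: acc |= 123<<7 -> acc=15838 shift=14
  byte[2]=0x4D cont=0 payload=0x4D=77: acc |= 77<<14 -> acc=1277406 shift=21 [end]
Varint 1: bytes[0:3] = DE FB 4D -> value 1277406 (3 byte(s))
  byte[3]=0xA0 cont=1 payload=0x20=32: acc |= 32<<0 -> acc=32 shift=7
  byte[4]=0xE4 cont=1 payload=0x64=100: acc |= 100<<7 -> acc=12832 shift=14
  byte[5]=0xE5 cont=1 payload=0x65=101: acc |= 101<<14 -> acc=1667616 shift=21
  byte[6]=0x09 cont=0 payload=0x09=9: acc |= 9<<21 -> acc=20541984 shift=28 [end]
Varint 2: bytes[3:7] = A0 E4 E5 09 -> value 20541984 (4 byte(s))
  byte[7]=0xBA cont=1 payload=0x3A=58: acc |= 58<<0 -> acc=58 shift=7
  byte[8]=0xE4 cont=1 payload=0x64=100: acc |= 100<<7 -> acc=12858 shift=14
  byte[9]=0x87 cont=1 payload=0x07=7: acc |= 7<<14 -> acc=127546 shift=21
  byte[10]=0x6F cont=0 payload=0x6F=111: acc |= 111<<21 -> acc=232911418 shift=28 [end]
Varint 3: bytes[7:11] = BA E4 87 6F -> value 232911418 (4 byte(s))
  byte[11]=0x64 cont=0 payload=0x64=100: acc |= 100<<0 -> acc=100 shift=7 [end]
Varint 4: bytes[11:12] = 64 -> value 100 (1 byte(s))
  byte[12]=0xD7 cont=1 payload=0x57=87: acc |= 87<<0 -> acc=87 shift=7
  byte[13]=0xB8 cont=1 payload=0x38=56: acc |= 56<<7 -> acc=7255 shift=14
  byte[14]=0x2D cont=0 payload=0x2D=45: acc |= 45<<14 -> acc=744535 shift=21 [end]
Varint 5: bytes[12:15] = D7 B8 2D -> value 744535 (3 byte(s))

Answer: 1277406 20541984 232911418 100 744535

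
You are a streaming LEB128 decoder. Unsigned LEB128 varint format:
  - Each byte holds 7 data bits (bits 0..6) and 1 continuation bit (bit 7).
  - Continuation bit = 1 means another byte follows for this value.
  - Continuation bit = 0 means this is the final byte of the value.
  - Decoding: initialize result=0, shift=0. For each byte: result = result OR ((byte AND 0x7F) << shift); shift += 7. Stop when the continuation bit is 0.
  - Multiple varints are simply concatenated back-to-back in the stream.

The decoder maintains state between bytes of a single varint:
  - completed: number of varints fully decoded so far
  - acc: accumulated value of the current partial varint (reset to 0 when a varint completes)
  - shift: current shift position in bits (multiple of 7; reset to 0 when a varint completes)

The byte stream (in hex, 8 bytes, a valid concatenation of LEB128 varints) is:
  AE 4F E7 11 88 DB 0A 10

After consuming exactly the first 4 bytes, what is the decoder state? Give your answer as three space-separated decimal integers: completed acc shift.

byte[0]=0xAE cont=1 payload=0x2E: acc |= 46<<0 -> completed=0 acc=46 shift=7
byte[1]=0x4F cont=0 payload=0x4F: varint #1 complete (value=10158); reset -> completed=1 acc=0 shift=0
byte[2]=0xE7 cont=1 payload=0x67: acc |= 103<<0 -> completed=1 acc=103 shift=7
byte[3]=0x11 cont=0 payload=0x11: varint #2 complete (value=2279); reset -> completed=2 acc=0 shift=0

Answer: 2 0 0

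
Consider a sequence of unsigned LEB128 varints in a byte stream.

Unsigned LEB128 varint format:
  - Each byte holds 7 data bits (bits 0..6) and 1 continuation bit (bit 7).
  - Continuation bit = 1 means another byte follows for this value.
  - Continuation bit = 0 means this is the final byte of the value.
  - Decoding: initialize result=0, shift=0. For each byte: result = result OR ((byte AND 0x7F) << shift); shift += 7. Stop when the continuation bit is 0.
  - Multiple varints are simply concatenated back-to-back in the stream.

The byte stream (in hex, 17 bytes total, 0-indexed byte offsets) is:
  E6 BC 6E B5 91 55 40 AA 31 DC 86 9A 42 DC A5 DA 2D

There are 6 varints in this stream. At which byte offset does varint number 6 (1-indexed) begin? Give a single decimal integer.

Answer: 13

Derivation:
  byte[0]=0xE6 cont=1 payload=0x66=102: acc |= 102<<0 -> acc=102 shift=7
  byte[1]=0xBC cont=1 payload=0x3C=60: acc |= 60<<7 -> acc=7782 shift=14
  byte[2]=0x6E cont=0 payload=0x6E=110: acc |= 110<<14 -> acc=1810022 shift=21 [end]
Varint 1: bytes[0:3] = E6 BC 6E -> value 1810022 (3 byte(s))
  byte[3]=0xB5 cont=1 payload=0x35=53: acc |= 53<<0 -> acc=53 shift=7
  byte[4]=0x91 cont=1 payload=0x11=17: acc |= 17<<7 -> acc=2229 shift=14
  byte[5]=0x55 cont=0 payload=0x55=85: acc |= 85<<14 -> acc=1394869 shift=21 [end]
Varint 2: bytes[3:6] = B5 91 55 -> value 1394869 (3 byte(s))
  byte[6]=0x40 cont=0 payload=0x40=64: acc |= 64<<0 -> acc=64 shift=7 [end]
Varint 3: bytes[6:7] = 40 -> value 64 (1 byte(s))
  byte[7]=0xAA cont=1 payload=0x2A=42: acc |= 42<<0 -> acc=42 shift=7
  byte[8]=0x31 cont=0 payload=0x31=49: acc |= 49<<7 -> acc=6314 shift=14 [end]
Varint 4: bytes[7:9] = AA 31 -> value 6314 (2 byte(s))
  byte[9]=0xDC cont=1 payload=0x5C=92: acc |= 92<<0 -> acc=92 shift=7
  byte[10]=0x86 cont=1 payload=0x06=6: acc |= 6<<7 -> acc=860 shift=14
  byte[11]=0x9A cont=1 payload=0x1A=26: acc |= 26<<14 -> acc=426844 shift=21
  byte[12]=0x42 cont=0 payload=0x42=66: acc |= 66<<21 -> acc=138838876 shift=28 [end]
Varint 5: bytes[9:13] = DC 86 9A 42 -> value 138838876 (4 byte(s))
  byte[13]=0xDC cont=1 payload=0x5C=92: acc |= 92<<0 -> acc=92 shift=7
  byte[14]=0xA5 cont=1 payload=0x25=37: acc |= 37<<7 -> acc=4828 shift=14
  byte[15]=0xDA cont=1 payload=0x5A=90: acc |= 90<<14 -> acc=1479388 shift=21
  byte[16]=0x2D cont=0 payload=0x2D=45: acc |= 45<<21 -> acc=95851228 shift=28 [end]
Varint 6: bytes[13:17] = DC A5 DA 2D -> value 95851228 (4 byte(s))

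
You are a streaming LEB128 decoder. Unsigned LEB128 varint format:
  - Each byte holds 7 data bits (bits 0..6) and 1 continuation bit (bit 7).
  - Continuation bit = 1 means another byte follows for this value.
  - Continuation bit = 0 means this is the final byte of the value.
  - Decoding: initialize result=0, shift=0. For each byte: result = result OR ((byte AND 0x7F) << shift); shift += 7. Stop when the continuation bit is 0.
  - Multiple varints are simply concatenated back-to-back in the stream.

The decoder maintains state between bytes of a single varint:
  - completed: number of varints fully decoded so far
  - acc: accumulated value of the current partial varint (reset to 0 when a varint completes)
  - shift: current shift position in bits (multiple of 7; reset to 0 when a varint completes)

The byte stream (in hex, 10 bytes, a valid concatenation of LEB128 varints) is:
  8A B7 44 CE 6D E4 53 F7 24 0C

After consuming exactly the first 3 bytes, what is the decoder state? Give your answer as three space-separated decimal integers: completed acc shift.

Answer: 1 0 0

Derivation:
byte[0]=0x8A cont=1 payload=0x0A: acc |= 10<<0 -> completed=0 acc=10 shift=7
byte[1]=0xB7 cont=1 payload=0x37: acc |= 55<<7 -> completed=0 acc=7050 shift=14
byte[2]=0x44 cont=0 payload=0x44: varint #1 complete (value=1121162); reset -> completed=1 acc=0 shift=0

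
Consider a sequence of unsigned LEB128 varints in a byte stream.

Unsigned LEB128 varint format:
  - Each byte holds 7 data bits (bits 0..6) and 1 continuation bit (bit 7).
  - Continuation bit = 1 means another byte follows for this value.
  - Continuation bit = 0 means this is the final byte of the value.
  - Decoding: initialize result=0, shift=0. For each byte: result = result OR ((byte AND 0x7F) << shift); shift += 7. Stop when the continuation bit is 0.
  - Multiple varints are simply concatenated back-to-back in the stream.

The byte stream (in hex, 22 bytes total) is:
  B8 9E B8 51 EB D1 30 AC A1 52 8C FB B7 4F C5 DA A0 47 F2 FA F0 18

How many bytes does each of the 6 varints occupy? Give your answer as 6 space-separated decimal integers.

  byte[0]=0xB8 cont=1 payload=0x38=56: acc |= 56<<0 -> acc=56 shift=7
  byte[1]=0x9E cont=1 payload=0x1E=30: acc |= 30<<7 -> acc=3896 shift=14
  byte[2]=0xB8 cont=1 payload=0x38=56: acc |= 56<<14 -> acc=921400 shift=21
  byte[3]=0x51 cont=0 payload=0x51=81: acc |= 81<<21 -> acc=170790712 shift=28 [end]
Varint 1: bytes[0:4] = B8 9E B8 51 -> value 170790712 (4 byte(s))
  byte[4]=0xEB cont=1 payload=0x6B=107: acc |= 107<<0 -> acc=107 shift=7
  byte[5]=0xD1 cont=1 payload=0x51=81: acc |= 81<<7 -> acc=10475 shift=14
  byte[6]=0x30 cont=0 payload=0x30=48: acc |= 48<<14 -> acc=796907 shift=21 [end]
Varint 2: bytes[4:7] = EB D1 30 -> value 796907 (3 byte(s))
  byte[7]=0xAC cont=1 payload=0x2C=44: acc |= 44<<0 -> acc=44 shift=7
  byte[8]=0xA1 cont=1 payload=0x21=33: acc |= 33<<7 -> acc=4268 shift=14
  byte[9]=0x52 cont=0 payload=0x52=82: acc |= 82<<14 -> acc=1347756 shift=21 [end]
Varint 3: bytes[7:10] = AC A1 52 -> value 1347756 (3 byte(s))
  byte[10]=0x8C cont=1 payload=0x0C=12: acc |= 12<<0 -> acc=12 shift=7
  byte[11]=0xFB cont=1 payload=0x7B=123: acc |= 123<<7 -> acc=15756 shift=14
  byte[12]=0xB7 cont=1 payload=0x37=55: acc |= 55<<14 -> acc=916876 shift=21
  byte[13]=0x4F cont=0 payload=0x4F=79: acc |= 79<<21 -> acc=166591884 shift=28 [end]
Varint 4: bytes[10:14] = 8C FB B7 4F -> value 166591884 (4 byte(s))
  byte[14]=0xC5 cont=1 payload=0x45=69: acc |= 69<<0 -> acc=69 shift=7
  byte[15]=0xDA cont=1 payload=0x5A=90: acc |= 90<<7 -> acc=11589 shift=14
  byte[16]=0xA0 cont=1 payload=0x20=32: acc |= 32<<14 -> acc=535877 shift=21
  byte[17]=0x47 cont=0 payload=0x47=71: acc |= 71<<21 -> acc=149433669 shift=28 [end]
Varint 5: bytes[14:18] = C5 DA A0 47 -> value 149433669 (4 byte(s))
  byte[18]=0xF2 cont=1 payload=0x72=114: acc |= 114<<0 -> acc=114 shift=7
  byte[19]=0xFA cont=1 payload=0x7A=122: acc |= 122<<7 -> acc=15730 shift=14
  byte[20]=0xF0 cont=1 payload=0x70=112: acc |= 112<<14 -> acc=1850738 shift=21
  byte[21]=0x18 cont=0 payload=0x18=24: acc |= 24<<21 -> acc=52182386 shift=28 [end]
Varint 6: bytes[18:22] = F2 FA F0 18 -> value 52182386 (4 byte(s))

Answer: 4 3 3 4 4 4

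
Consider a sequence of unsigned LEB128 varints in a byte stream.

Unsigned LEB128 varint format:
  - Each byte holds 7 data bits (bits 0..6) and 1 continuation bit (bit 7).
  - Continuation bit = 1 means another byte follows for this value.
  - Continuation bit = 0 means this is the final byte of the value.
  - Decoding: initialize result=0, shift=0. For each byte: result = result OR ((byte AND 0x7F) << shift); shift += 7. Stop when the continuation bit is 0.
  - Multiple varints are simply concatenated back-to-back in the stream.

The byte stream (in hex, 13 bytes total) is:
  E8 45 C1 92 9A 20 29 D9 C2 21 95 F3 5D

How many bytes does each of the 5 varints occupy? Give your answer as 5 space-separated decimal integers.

Answer: 2 4 1 3 3

Derivation:
  byte[0]=0xE8 cont=1 payload=0x68=104: acc |= 104<<0 -> acc=104 shift=7
  byte[1]=0x45 cont=0 payload=0x45=69: acc |= 69<<7 -> acc=8936 shift=14 [end]
Varint 1: bytes[0:2] = E8 45 -> value 8936 (2 byte(s))
  byte[2]=0xC1 cont=1 payload=0x41=65: acc |= 65<<0 -> acc=65 shift=7
  byte[3]=0x92 cont=1 payload=0x12=18: acc |= 18<<7 -> acc=2369 shift=14
  byte[4]=0x9A cont=1 payload=0x1A=26: acc |= 26<<14 -> acc=428353 shift=21
  byte[5]=0x20 cont=0 payload=0x20=32: acc |= 32<<21 -> acc=67537217 shift=28 [end]
Varint 2: bytes[2:6] = C1 92 9A 20 -> value 67537217 (4 byte(s))
  byte[6]=0x29 cont=0 payload=0x29=41: acc |= 41<<0 -> acc=41 shift=7 [end]
Varint 3: bytes[6:7] = 29 -> value 41 (1 byte(s))
  byte[7]=0xD9 cont=1 payload=0x59=89: acc |= 89<<0 -> acc=89 shift=7
  byte[8]=0xC2 cont=1 payload=0x42=66: acc |= 66<<7 -> acc=8537 shift=14
  byte[9]=0x21 cont=0 payload=0x21=33: acc |= 33<<14 -> acc=549209 shift=21 [end]
Varint 4: bytes[7:10] = D9 C2 21 -> value 549209 (3 byte(s))
  byte[10]=0x95 cont=1 payload=0x15=21: acc |= 21<<0 -> acc=21 shift=7
  byte[11]=0xF3 cont=1 payload=0x73=115: acc |= 115<<7 -> acc=14741 shift=14
  byte[12]=0x5D cont=0 payload=0x5D=93: acc |= 93<<14 -> acc=1538453 shift=21 [end]
Varint 5: bytes[10:13] = 95 F3 5D -> value 1538453 (3 byte(s))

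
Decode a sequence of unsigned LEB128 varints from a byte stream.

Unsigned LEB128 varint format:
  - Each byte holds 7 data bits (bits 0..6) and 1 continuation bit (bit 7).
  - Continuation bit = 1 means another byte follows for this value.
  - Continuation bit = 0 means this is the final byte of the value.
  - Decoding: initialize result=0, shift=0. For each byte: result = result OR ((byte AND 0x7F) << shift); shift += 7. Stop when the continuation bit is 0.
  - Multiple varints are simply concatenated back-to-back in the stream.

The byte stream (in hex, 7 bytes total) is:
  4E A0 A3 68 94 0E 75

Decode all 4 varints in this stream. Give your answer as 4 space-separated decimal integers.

  byte[0]=0x4E cont=0 payload=0x4E=78: acc |= 78<<0 -> acc=78 shift=7 [end]
Varint 1: bytes[0:1] = 4E -> value 78 (1 byte(s))
  byte[1]=0xA0 cont=1 payload=0x20=32: acc |= 32<<0 -> acc=32 shift=7
  byte[2]=0xA3 cont=1 payload=0x23=35: acc |= 35<<7 -> acc=4512 shift=14
  byte[3]=0x68 cont=0 payload=0x68=104: acc |= 104<<14 -> acc=1708448 shift=21 [end]
Varint 2: bytes[1:4] = A0 A3 68 -> value 1708448 (3 byte(s))
  byte[4]=0x94 cont=1 payload=0x14=20: acc |= 20<<0 -> acc=20 shift=7
  byte[5]=0x0E cont=0 payload=0x0E=14: acc |= 14<<7 -> acc=1812 shift=14 [end]
Varint 3: bytes[4:6] = 94 0E -> value 1812 (2 byte(s))
  byte[6]=0x75 cont=0 payload=0x75=117: acc |= 117<<0 -> acc=117 shift=7 [end]
Varint 4: bytes[6:7] = 75 -> value 117 (1 byte(s))

Answer: 78 1708448 1812 117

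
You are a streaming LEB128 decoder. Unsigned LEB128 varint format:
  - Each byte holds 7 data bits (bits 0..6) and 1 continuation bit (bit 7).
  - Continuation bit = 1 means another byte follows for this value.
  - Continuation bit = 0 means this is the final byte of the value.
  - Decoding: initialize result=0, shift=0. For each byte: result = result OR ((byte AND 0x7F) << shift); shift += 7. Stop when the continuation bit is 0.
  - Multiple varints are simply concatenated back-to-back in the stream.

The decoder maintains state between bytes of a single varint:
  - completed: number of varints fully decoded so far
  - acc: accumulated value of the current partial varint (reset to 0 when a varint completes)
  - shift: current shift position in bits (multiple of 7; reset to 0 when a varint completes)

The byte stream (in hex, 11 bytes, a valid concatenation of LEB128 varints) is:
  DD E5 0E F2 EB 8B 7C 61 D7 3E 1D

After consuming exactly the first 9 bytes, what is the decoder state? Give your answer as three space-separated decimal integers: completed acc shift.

byte[0]=0xDD cont=1 payload=0x5D: acc |= 93<<0 -> completed=0 acc=93 shift=7
byte[1]=0xE5 cont=1 payload=0x65: acc |= 101<<7 -> completed=0 acc=13021 shift=14
byte[2]=0x0E cont=0 payload=0x0E: varint #1 complete (value=242397); reset -> completed=1 acc=0 shift=0
byte[3]=0xF2 cont=1 payload=0x72: acc |= 114<<0 -> completed=1 acc=114 shift=7
byte[4]=0xEB cont=1 payload=0x6B: acc |= 107<<7 -> completed=1 acc=13810 shift=14
byte[5]=0x8B cont=1 payload=0x0B: acc |= 11<<14 -> completed=1 acc=194034 shift=21
byte[6]=0x7C cont=0 payload=0x7C: varint #2 complete (value=260240882); reset -> completed=2 acc=0 shift=0
byte[7]=0x61 cont=0 payload=0x61: varint #3 complete (value=97); reset -> completed=3 acc=0 shift=0
byte[8]=0xD7 cont=1 payload=0x57: acc |= 87<<0 -> completed=3 acc=87 shift=7

Answer: 3 87 7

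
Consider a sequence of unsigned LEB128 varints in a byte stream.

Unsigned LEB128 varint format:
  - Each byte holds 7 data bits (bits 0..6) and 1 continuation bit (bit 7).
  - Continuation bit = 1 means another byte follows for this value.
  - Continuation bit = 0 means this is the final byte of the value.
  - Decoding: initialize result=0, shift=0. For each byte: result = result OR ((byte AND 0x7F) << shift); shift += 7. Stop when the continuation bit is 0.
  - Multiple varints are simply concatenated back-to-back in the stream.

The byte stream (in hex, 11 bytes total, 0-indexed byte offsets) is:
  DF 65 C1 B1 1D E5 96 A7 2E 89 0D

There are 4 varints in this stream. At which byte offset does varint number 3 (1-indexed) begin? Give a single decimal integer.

  byte[0]=0xDF cont=1 payload=0x5F=95: acc |= 95<<0 -> acc=95 shift=7
  byte[1]=0x65 cont=0 payload=0x65=101: acc |= 101<<7 -> acc=13023 shift=14 [end]
Varint 1: bytes[0:2] = DF 65 -> value 13023 (2 byte(s))
  byte[2]=0xC1 cont=1 payload=0x41=65: acc |= 65<<0 -> acc=65 shift=7
  byte[3]=0xB1 cont=1 payload=0x31=49: acc |= 49<<7 -> acc=6337 shift=14
  byte[4]=0x1D cont=0 payload=0x1D=29: acc |= 29<<14 -> acc=481473 shift=21 [end]
Varint 2: bytes[2:5] = C1 B1 1D -> value 481473 (3 byte(s))
  byte[5]=0xE5 cont=1 payload=0x65=101: acc |= 101<<0 -> acc=101 shift=7
  byte[6]=0x96 cont=1 payload=0x16=22: acc |= 22<<7 -> acc=2917 shift=14
  byte[7]=0xA7 cont=1 payload=0x27=39: acc |= 39<<14 -> acc=641893 shift=21
  byte[8]=0x2E cont=0 payload=0x2E=46: acc |= 46<<21 -> acc=97110885 shift=28 [end]
Varint 3: bytes[5:9] = E5 96 A7 2E -> value 97110885 (4 byte(s))
  byte[9]=0x89 cont=1 payload=0x09=9: acc |= 9<<0 -> acc=9 shift=7
  byte[10]=0x0D cont=0 payload=0x0D=13: acc |= 13<<7 -> acc=1673 shift=14 [end]
Varint 4: bytes[9:11] = 89 0D -> value 1673 (2 byte(s))

Answer: 5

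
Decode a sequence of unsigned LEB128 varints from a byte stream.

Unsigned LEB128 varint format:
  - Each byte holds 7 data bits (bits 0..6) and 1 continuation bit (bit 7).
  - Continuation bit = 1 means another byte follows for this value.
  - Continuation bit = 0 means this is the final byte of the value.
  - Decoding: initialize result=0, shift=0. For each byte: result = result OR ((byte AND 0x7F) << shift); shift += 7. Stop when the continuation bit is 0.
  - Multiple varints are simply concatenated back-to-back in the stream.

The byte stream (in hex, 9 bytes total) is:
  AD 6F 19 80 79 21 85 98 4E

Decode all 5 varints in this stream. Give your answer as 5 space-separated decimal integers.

  byte[0]=0xAD cont=1 payload=0x2D=45: acc |= 45<<0 -> acc=45 shift=7
  byte[1]=0x6F cont=0 payload=0x6F=111: acc |= 111<<7 -> acc=14253 shift=14 [end]
Varint 1: bytes[0:2] = AD 6F -> value 14253 (2 byte(s))
  byte[2]=0x19 cont=0 payload=0x19=25: acc |= 25<<0 -> acc=25 shift=7 [end]
Varint 2: bytes[2:3] = 19 -> value 25 (1 byte(s))
  byte[3]=0x80 cont=1 payload=0x00=0: acc |= 0<<0 -> acc=0 shift=7
  byte[4]=0x79 cont=0 payload=0x79=121: acc |= 121<<7 -> acc=15488 shift=14 [end]
Varint 3: bytes[3:5] = 80 79 -> value 15488 (2 byte(s))
  byte[5]=0x21 cont=0 payload=0x21=33: acc |= 33<<0 -> acc=33 shift=7 [end]
Varint 4: bytes[5:6] = 21 -> value 33 (1 byte(s))
  byte[6]=0x85 cont=1 payload=0x05=5: acc |= 5<<0 -> acc=5 shift=7
  byte[7]=0x98 cont=1 payload=0x18=24: acc |= 24<<7 -> acc=3077 shift=14
  byte[8]=0x4E cont=0 payload=0x4E=78: acc |= 78<<14 -> acc=1281029 shift=21 [end]
Varint 5: bytes[6:9] = 85 98 4E -> value 1281029 (3 byte(s))

Answer: 14253 25 15488 33 1281029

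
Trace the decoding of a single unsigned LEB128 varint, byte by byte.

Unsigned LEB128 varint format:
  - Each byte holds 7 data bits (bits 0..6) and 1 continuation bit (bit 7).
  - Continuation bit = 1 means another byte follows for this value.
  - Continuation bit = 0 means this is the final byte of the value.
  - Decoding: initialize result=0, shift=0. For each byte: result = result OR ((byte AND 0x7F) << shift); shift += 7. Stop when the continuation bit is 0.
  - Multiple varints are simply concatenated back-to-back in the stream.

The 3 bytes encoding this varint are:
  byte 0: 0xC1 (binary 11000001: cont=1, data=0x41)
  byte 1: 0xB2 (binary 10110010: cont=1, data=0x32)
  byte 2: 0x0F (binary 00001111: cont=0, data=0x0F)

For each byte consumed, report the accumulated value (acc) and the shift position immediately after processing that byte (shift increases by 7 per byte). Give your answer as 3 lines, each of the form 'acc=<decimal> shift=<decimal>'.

byte 0=0xC1: payload=0x41=65, contrib = 65<<0 = 65; acc -> 65, shift -> 7
byte 1=0xB2: payload=0x32=50, contrib = 50<<7 = 6400; acc -> 6465, shift -> 14
byte 2=0x0F: payload=0x0F=15, contrib = 15<<14 = 245760; acc -> 252225, shift -> 21

Answer: acc=65 shift=7
acc=6465 shift=14
acc=252225 shift=21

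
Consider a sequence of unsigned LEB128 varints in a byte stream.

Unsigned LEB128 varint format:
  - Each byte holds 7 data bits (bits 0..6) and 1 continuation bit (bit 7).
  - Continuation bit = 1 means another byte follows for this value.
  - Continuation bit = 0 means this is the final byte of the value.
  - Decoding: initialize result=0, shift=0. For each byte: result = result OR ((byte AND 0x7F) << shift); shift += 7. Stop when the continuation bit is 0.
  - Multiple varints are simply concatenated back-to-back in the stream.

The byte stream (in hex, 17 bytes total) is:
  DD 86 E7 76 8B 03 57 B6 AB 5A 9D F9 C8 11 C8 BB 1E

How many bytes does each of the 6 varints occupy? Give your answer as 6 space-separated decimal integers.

Answer: 4 2 1 3 4 3

Derivation:
  byte[0]=0xDD cont=1 payload=0x5D=93: acc |= 93<<0 -> acc=93 shift=7
  byte[1]=0x86 cont=1 payload=0x06=6: acc |= 6<<7 -> acc=861 shift=14
  byte[2]=0xE7 cont=1 payload=0x67=103: acc |= 103<<14 -> acc=1688413 shift=21
  byte[3]=0x76 cont=0 payload=0x76=118: acc |= 118<<21 -> acc=249152349 shift=28 [end]
Varint 1: bytes[0:4] = DD 86 E7 76 -> value 249152349 (4 byte(s))
  byte[4]=0x8B cont=1 payload=0x0B=11: acc |= 11<<0 -> acc=11 shift=7
  byte[5]=0x03 cont=0 payload=0x03=3: acc |= 3<<7 -> acc=395 shift=14 [end]
Varint 2: bytes[4:6] = 8B 03 -> value 395 (2 byte(s))
  byte[6]=0x57 cont=0 payload=0x57=87: acc |= 87<<0 -> acc=87 shift=7 [end]
Varint 3: bytes[6:7] = 57 -> value 87 (1 byte(s))
  byte[7]=0xB6 cont=1 payload=0x36=54: acc |= 54<<0 -> acc=54 shift=7
  byte[8]=0xAB cont=1 payload=0x2B=43: acc |= 43<<7 -> acc=5558 shift=14
  byte[9]=0x5A cont=0 payload=0x5A=90: acc |= 90<<14 -> acc=1480118 shift=21 [end]
Varint 4: bytes[7:10] = B6 AB 5A -> value 1480118 (3 byte(s))
  byte[10]=0x9D cont=1 payload=0x1D=29: acc |= 29<<0 -> acc=29 shift=7
  byte[11]=0xF9 cont=1 payload=0x79=121: acc |= 121<<7 -> acc=15517 shift=14
  byte[12]=0xC8 cont=1 payload=0x48=72: acc |= 72<<14 -> acc=1195165 shift=21
  byte[13]=0x11 cont=0 payload=0x11=17: acc |= 17<<21 -> acc=36846749 shift=28 [end]
Varint 5: bytes[10:14] = 9D F9 C8 11 -> value 36846749 (4 byte(s))
  byte[14]=0xC8 cont=1 payload=0x48=72: acc |= 72<<0 -> acc=72 shift=7
  byte[15]=0xBB cont=1 payload=0x3B=59: acc |= 59<<7 -> acc=7624 shift=14
  byte[16]=0x1E cont=0 payload=0x1E=30: acc |= 30<<14 -> acc=499144 shift=21 [end]
Varint 6: bytes[14:17] = C8 BB 1E -> value 499144 (3 byte(s))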